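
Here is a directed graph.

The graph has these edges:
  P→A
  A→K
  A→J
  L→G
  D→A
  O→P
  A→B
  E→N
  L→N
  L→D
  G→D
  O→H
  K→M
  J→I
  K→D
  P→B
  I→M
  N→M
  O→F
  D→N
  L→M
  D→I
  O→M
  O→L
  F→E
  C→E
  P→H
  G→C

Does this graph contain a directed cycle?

Yes

DFS with white/gray/black marking, starting from A:
A gray
  J gray
    I gray
      M gray
      M black
    I black
  J black
  K gray
    D gray
      D→A: A is gray → back edge
Back edge found, so a cycle exists: A → K → D → A.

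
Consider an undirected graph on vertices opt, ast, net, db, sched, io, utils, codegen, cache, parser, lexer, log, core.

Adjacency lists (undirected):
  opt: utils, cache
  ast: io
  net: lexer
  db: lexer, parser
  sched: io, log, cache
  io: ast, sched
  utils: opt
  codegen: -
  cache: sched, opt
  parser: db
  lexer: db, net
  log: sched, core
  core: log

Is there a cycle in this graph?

No

DFS, tracking each vertex's parent; an edge to a visited non-parent vertex closes a cycle.
Start from log:
visit log (parent –)
  visit sched (parent log)
    visit io (parent sched)
      visit ast (parent io)
        ast–io: parent, skip
      io–sched: parent, skip
    sched–log: parent, skip
    visit cache (parent sched)
      cache–sched: parent, skip
      visit opt (parent cache)
        visit utils (parent opt)
          utils–opt: parent, skip
        opt–cache: parent, skip
  visit core (parent log)
    core–log: parent, skip
visit net (parent –)
  visit lexer (parent net)
    visit db (parent lexer)
      db–lexer: parent, skip
      visit parser (parent db)
        parser–db: parent, skip
    lexer–net: parent, skip
visit codegen (parent –)
No non-parent visited neighbor found — the graph is a forest.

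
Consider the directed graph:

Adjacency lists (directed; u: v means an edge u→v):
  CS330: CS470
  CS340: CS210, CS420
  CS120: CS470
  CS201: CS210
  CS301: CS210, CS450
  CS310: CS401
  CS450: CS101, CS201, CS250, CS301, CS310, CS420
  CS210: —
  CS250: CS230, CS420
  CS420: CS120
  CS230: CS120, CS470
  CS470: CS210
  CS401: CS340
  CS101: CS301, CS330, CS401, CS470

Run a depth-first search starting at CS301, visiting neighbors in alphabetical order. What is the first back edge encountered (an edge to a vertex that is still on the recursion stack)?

DFS from CS301 (visiting neighbors in alphabetical order); mark gray on enter, black on exit:
CS301 gray
  CS210 gray
  CS210 black
  CS450 gray
    CS101 gray
      CS101→CS301: CS301 is gray → back edge
First back edge: CS101 → CS301.

CS101→CS301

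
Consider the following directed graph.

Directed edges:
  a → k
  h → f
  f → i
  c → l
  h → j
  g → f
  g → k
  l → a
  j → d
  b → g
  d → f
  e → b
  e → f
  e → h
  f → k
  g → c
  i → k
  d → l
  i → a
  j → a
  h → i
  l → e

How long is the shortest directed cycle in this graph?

5

For each vertex v, BFS finds the shortest path from v back to v.
The shortest such closed walk is d → l → e → h → j → d, length 5.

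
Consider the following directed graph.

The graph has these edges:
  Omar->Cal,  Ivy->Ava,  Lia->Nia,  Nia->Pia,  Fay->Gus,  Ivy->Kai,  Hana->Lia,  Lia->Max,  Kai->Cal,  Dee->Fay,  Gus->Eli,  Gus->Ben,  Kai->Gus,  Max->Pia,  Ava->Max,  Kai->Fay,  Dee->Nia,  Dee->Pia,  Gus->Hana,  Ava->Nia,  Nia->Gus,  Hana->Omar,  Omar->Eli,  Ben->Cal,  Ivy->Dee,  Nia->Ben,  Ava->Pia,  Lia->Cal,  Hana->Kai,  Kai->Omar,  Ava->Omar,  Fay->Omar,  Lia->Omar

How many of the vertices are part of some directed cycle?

6

A vertex is on a directed cycle iff it belongs to a strongly connected component of size ≥ 2 (or has a self-loop).
The vertices on cycles are {Fay, Gus, Kai, Lia, Nia, Hana} — 6 in total.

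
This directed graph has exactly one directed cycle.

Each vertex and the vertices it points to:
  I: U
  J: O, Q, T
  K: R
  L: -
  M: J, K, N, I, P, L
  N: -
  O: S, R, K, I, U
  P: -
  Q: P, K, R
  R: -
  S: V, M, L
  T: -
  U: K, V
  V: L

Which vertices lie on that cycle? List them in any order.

J, M, O, S

DFS with gray/black marking from M:
M gray
  J gray
    O gray
      S gray
        V gray
          L gray
          L black
        V black
        S→M: M is gray → back edge
Back edge closes the cycle M → J → O → S → M; its vertices are {J, M, O, S}.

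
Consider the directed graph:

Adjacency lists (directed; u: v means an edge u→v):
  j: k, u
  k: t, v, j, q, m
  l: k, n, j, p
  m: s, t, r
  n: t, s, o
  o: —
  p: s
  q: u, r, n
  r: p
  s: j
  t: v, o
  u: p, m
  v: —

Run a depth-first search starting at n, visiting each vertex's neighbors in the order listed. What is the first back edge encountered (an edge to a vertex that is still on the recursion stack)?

DFS from n (visiting each vertex's neighbors in the order listed); mark gray on enter, black on exit:
n gray
  t gray
    v gray
    v black
    o gray
    o black
  t black
  s gray
    j gray
      k gray
        k→t: t black — skip
        k→v: v black — skip
        k→j: j is gray → back edge
First back edge: k → j.

k→j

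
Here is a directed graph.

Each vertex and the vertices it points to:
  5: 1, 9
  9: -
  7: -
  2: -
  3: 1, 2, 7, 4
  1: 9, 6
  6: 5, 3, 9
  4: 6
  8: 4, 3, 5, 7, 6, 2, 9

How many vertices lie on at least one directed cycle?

5

A vertex is on a directed cycle iff it belongs to a strongly connected component of size ≥ 2 (or has a self-loop).
The vertices on cycles are {1, 3, 4, 5, 6} — 5 in total.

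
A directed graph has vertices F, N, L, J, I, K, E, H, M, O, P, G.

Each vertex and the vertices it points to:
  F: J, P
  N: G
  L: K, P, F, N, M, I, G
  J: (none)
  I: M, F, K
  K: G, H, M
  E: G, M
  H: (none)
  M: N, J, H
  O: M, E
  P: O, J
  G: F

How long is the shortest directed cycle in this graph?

For each vertex v, BFS finds the shortest path from v back to v.
The shortest such closed walk is P → O → E → G → F → P, length 5.

5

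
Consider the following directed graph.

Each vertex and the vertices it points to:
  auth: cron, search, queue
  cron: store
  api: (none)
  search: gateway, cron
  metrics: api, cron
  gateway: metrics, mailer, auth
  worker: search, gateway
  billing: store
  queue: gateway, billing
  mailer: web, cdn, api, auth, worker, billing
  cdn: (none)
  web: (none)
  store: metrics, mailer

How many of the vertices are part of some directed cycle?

10

A vertex is on a directed cycle iff it belongs to a strongly connected component of size ≥ 2 (or has a self-loop).
The vertices on cycles are {auth, cron, queue, store, mailer, search, worker, billing, gateway, metrics} — 10 in total.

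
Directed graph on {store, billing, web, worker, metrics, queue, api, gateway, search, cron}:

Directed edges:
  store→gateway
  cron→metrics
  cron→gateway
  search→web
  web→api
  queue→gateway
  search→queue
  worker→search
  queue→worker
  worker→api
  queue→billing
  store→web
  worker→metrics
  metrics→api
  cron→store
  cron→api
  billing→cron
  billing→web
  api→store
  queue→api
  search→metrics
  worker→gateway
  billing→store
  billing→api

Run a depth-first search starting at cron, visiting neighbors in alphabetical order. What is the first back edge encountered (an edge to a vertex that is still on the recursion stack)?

web->api

DFS from cron (visiting neighbors in alphabetical order); mark gray on enter, black on exit:
cron gray
  api gray
    store gray
      gateway gray
      gateway black
      web gray
        web→api: api is gray → back edge
First back edge: web → api.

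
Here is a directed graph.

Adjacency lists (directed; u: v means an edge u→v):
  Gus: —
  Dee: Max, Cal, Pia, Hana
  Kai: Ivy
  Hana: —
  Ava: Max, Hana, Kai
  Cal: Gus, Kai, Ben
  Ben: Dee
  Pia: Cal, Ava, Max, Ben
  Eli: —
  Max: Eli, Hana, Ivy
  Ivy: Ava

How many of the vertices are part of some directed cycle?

A vertex is on a directed cycle iff it belongs to a strongly connected component of size ≥ 2 (or has a self-loop).
The vertices on cycles are {Ava, Ben, Cal, Dee, Ivy, Kai, Max, Pia} — 8 in total.

8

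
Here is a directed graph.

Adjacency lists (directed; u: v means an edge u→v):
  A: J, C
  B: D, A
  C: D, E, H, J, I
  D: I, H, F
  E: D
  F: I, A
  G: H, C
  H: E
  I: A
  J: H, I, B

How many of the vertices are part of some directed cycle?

9

A vertex is on a directed cycle iff it belongs to a strongly connected component of size ≥ 2 (or has a self-loop).
The vertices on cycles are {A, B, C, D, E, F, H, I, J} — 9 in total.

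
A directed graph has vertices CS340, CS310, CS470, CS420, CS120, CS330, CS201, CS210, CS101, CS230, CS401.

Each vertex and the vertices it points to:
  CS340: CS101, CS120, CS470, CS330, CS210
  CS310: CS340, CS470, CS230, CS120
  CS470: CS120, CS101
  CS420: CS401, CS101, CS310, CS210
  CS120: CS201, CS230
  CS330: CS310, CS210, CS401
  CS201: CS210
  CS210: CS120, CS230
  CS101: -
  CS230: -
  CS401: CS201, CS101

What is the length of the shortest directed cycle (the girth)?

3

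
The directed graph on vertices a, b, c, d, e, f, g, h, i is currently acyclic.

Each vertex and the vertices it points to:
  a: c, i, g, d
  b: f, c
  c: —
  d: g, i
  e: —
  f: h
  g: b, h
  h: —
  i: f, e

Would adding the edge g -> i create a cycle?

No

Adding g→i creates a cycle iff i can already reach g.
Explore from i: no path reaches g. The graph stays acyclic.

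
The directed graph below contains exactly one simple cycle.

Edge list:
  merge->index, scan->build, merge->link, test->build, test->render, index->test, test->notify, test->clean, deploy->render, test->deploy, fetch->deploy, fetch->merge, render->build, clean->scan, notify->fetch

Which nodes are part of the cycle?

DFS with gray/black marking from merge:
merge gray
  link gray
  link black
  index gray
    test gray
      clean gray
        scan gray
          build gray
          build black
        scan black
      clean black
      test→build: build black — skip
      deploy gray
        render gray
          render→build: build black — skip
        render black
      deploy black
      test→render: render black — skip
      notify gray
        fetch gray
          fetch→deploy: deploy black — skip
          fetch→merge: merge is gray → back edge
Back edge closes the cycle merge → index → test → notify → fetch → merge; its vertices are {test, fetch, index, merge, notify}.

test, fetch, index, merge, notify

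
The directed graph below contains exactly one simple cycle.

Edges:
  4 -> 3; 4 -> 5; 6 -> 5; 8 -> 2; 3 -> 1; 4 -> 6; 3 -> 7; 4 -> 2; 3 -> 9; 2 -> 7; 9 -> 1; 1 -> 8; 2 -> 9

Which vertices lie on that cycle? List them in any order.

1, 2, 8, 9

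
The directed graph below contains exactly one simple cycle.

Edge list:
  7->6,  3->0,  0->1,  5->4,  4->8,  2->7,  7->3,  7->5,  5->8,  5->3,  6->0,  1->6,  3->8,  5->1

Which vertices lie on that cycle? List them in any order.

0, 1, 6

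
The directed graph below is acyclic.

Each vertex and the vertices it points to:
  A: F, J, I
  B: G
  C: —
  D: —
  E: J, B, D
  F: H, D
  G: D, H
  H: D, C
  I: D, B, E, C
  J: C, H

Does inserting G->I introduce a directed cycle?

Adding G→I creates a cycle iff I can already reach G.
Path from I: I → B → G.
So I → … → G → I is a cycle.

Yes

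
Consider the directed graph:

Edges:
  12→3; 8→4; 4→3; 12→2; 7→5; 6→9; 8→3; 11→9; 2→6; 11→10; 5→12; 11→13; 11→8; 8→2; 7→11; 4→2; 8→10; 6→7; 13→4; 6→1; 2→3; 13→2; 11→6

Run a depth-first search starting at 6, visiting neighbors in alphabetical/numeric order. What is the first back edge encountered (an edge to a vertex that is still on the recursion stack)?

DFS from 6 (visiting neighbors in alphabetical/numeric order); mark gray on enter, black on exit:
6 gray
  1 gray
  1 black
  7 gray
    5 gray
      12 gray
        2 gray
          3 gray
          3 black
          2→6: 6 is gray → back edge
First back edge: 2 → 6.

2→6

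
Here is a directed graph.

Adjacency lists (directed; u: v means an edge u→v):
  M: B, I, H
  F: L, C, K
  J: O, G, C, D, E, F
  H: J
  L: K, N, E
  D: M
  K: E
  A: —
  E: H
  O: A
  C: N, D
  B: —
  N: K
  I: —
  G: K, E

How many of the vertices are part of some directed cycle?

11

A vertex is on a directed cycle iff it belongs to a strongly connected component of size ≥ 2 (or has a self-loop).
The vertices on cycles are {C, D, E, F, G, H, J, K, L, M, N} — 11 in total.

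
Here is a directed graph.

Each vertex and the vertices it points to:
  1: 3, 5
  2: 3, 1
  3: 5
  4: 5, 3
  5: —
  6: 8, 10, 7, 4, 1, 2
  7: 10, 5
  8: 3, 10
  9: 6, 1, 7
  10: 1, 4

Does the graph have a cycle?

No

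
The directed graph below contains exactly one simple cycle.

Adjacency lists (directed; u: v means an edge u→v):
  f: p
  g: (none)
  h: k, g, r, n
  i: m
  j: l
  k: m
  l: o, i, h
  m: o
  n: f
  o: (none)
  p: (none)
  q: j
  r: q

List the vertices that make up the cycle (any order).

h, j, l, q, r

DFS with gray/black marking from h:
h gray
  k gray
    m gray
      o gray
      o black
    m black
  k black
  g gray
  g black
  r gray
    q gray
      j gray
        l gray
          l→o: o black — skip
          i gray
            i→m: m black — skip
          i black
          l→h: h is gray → back edge
Back edge closes the cycle h → r → q → j → l → h; its vertices are {h, j, l, q, r}.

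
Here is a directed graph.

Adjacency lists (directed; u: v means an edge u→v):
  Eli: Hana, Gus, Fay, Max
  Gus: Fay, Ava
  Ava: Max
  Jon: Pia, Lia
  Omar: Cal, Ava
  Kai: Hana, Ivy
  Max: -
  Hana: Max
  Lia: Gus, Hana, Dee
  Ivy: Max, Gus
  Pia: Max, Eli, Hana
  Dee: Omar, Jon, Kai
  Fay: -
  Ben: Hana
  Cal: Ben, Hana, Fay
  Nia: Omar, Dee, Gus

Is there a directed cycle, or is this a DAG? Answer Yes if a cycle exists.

DFS with white/gray/black marking, starting from Dee:
Dee gray
  Omar gray
    Cal gray
      Ben gray
        Hana gray
          Max gray
          Max black
        Hana black
      Ben black
      Cal→Hana: Hana black — skip
      Fay gray
      Fay black
    Cal black
    Ava gray
      Ava→Max: Max black — skip
    Ava black
  Omar black
  Jon gray
    Pia gray
      Pia→Max: Max black — skip
      Eli gray
        Eli→Hana: Hana black — skip
        Gus gray
          Gus→Fay: Fay black — skip
          Gus→Ava: Ava black — skip
        Gus black
        Eli→Fay: Fay black — skip
        Eli→Max: Max black — skip
      Eli black
      Pia→Hana: Hana black — skip
    Pia black
    Lia gray
      Lia→Gus: Gus black — skip
      Lia→Hana: Hana black — skip
      Lia→Dee: Dee is gray → back edge
Back edge found, so a cycle exists: Dee → Jon → Lia → Dee.

Yes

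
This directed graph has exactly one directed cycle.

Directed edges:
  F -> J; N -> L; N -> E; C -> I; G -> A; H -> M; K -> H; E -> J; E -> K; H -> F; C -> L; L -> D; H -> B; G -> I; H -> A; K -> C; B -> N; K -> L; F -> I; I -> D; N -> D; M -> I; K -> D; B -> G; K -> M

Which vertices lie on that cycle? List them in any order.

B, E, H, K, N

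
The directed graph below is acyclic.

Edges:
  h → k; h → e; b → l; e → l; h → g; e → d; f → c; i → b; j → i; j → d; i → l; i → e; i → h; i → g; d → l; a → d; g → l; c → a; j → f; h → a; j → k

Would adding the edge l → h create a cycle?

Adding l→h creates a cycle iff h can already reach l.
Path from h: h → e → l.
So h → … → l → h is a cycle.

Yes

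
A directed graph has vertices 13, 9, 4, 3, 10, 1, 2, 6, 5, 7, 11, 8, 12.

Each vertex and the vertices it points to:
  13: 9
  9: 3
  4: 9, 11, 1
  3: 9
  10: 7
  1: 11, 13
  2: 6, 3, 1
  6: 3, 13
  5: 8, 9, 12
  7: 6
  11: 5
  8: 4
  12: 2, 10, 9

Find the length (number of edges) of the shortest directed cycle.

2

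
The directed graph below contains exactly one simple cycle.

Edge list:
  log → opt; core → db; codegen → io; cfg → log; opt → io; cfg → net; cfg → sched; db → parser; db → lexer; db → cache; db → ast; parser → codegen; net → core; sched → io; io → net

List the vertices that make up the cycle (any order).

db, io, net, core, parser, codegen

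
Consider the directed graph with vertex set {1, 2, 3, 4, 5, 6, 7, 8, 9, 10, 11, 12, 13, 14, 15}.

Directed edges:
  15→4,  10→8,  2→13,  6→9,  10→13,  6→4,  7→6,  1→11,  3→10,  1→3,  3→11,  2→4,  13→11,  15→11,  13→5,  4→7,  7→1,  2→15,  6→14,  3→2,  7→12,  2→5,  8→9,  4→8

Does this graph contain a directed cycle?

Yes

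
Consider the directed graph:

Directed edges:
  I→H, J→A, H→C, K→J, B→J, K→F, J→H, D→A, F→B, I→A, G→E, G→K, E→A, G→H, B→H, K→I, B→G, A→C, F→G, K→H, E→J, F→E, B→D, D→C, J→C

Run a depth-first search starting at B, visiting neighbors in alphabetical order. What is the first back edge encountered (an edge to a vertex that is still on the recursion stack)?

F→B

DFS from B (visiting neighbors in alphabetical order); mark gray on enter, black on exit:
B gray
  D gray
    A gray
      C gray
      C black
    A black
    D→C: C black — skip
  D black
  G gray
    E gray
      E→A: A black — skip
      J gray
        J→A: A black — skip
        J→C: C black — skip
        H gray
          H→C: C black — skip
        H black
      J black
    E black
    G→H: H black — skip
    K gray
      F gray
        F→B: B is gray → back edge
First back edge: F → B.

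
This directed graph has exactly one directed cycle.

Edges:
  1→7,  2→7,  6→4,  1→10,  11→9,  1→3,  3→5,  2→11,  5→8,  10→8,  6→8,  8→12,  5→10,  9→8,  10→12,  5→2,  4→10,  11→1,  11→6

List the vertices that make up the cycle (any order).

1, 2, 3, 5, 11

DFS with gray/black marking from 2:
2 gray
  11 gray
    9 gray
      8 gray
        12 gray
        12 black
      8 black
    9 black
    1 gray
      3 gray
        5 gray
          10 gray
            10→8: 8 black — skip
            10→12: 12 black — skip
          10 black
          5→8: 8 black — skip
          5→2: 2 is gray → back edge
Back edge closes the cycle 2 → 11 → 1 → 3 → 5 → 2; its vertices are {1, 2, 3, 5, 11}.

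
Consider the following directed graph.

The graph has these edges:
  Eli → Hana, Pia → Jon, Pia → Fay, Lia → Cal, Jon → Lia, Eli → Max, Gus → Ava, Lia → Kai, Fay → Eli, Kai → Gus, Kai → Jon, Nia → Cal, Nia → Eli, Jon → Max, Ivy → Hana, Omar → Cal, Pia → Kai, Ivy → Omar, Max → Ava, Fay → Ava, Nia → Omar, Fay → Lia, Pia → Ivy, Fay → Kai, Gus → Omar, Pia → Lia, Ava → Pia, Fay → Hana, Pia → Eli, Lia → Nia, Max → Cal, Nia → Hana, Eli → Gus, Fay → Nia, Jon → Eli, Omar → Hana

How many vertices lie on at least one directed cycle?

A vertex is on a directed cycle iff it belongs to a strongly connected component of size ≥ 2 (or has a self-loop).
The vertices on cycles are {Ava, Eli, Fay, Gus, Jon, Kai, Lia, Max, Nia, Pia} — 10 in total.

10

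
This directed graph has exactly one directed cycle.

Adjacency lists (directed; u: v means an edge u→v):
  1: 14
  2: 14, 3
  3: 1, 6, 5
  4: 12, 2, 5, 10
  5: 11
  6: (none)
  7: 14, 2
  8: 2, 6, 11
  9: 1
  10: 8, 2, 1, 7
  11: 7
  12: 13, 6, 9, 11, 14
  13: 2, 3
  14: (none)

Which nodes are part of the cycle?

DFS with gray/black marking from 3:
3 gray
  1 gray
    14 gray
    14 black
  1 black
  6 gray
  6 black
  5 gray
    11 gray
      7 gray
        7→14: 14 black — skip
        2 gray
          2→14: 14 black — skip
          2→3: 3 is gray → back edge
Back edge closes the cycle 3 → 5 → 11 → 7 → 2 → 3; its vertices are {2, 3, 5, 7, 11}.

2, 3, 5, 7, 11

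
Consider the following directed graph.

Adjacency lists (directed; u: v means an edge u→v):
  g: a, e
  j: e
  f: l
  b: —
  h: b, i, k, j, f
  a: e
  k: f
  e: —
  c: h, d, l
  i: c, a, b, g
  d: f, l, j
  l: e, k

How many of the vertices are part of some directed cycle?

A vertex is on a directed cycle iff it belongs to a strongly connected component of size ≥ 2 (or has a self-loop).
The vertices on cycles are {c, f, h, i, k, l} — 6 in total.

6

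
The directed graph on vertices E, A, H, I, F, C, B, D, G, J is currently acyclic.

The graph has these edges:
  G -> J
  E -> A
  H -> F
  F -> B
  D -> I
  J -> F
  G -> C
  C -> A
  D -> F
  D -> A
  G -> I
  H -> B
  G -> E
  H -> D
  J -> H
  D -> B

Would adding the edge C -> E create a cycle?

No

Adding C→E creates a cycle iff E can already reach C.
Explore from E: no path reaches C. The graph stays acyclic.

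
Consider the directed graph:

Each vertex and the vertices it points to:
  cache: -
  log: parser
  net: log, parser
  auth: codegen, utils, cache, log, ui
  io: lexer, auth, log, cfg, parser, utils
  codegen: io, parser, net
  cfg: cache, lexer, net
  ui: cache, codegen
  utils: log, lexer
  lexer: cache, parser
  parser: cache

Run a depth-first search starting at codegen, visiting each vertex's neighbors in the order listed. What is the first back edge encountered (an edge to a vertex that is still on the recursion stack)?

DFS from codegen (visiting each vertex's neighbors in the order listed); mark gray on enter, black on exit:
codegen gray
  io gray
    lexer gray
      cache gray
      cache black
      parser gray
        parser→cache: cache black — skip
      parser black
    lexer black
    auth gray
      auth→codegen: codegen is gray → back edge
First back edge: auth → codegen.

auth->codegen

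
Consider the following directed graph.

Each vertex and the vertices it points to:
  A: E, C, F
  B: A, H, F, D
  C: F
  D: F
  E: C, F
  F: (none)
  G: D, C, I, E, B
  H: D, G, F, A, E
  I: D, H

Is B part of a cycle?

Yes

B is on a cycle iff B can reach itself via ≥1 edge.
B → H → G → B — yes.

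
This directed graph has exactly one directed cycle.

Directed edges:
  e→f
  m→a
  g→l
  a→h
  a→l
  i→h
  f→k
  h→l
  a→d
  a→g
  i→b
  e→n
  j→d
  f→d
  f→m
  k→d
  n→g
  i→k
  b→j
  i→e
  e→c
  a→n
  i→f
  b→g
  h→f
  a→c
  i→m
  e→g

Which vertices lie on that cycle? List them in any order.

DFS with gray/black marking from m:
m gray
  a gray
    h gray
      f gray
        f→m: m is gray → back edge
Back edge closes the cycle m → a → h → f → m; its vertices are {a, f, h, m}.

a, f, h, m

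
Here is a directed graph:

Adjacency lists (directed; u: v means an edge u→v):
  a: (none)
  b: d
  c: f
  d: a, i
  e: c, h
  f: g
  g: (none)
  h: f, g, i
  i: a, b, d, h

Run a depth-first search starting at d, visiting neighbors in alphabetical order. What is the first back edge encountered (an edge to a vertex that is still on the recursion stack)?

b->d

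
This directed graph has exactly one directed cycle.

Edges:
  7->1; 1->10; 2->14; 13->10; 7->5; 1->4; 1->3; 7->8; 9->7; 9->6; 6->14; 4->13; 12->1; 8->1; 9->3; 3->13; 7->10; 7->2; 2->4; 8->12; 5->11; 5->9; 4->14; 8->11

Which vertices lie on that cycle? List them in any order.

5, 7, 9

DFS with gray/black marking from 7:
7 gray
  5 gray
    11 gray
    11 black
    9 gray
      3 gray
        13 gray
          10 gray
          10 black
        13 black
      3 black
      9→7: 7 is gray → back edge
Back edge closes the cycle 7 → 5 → 9 → 7; its vertices are {5, 7, 9}.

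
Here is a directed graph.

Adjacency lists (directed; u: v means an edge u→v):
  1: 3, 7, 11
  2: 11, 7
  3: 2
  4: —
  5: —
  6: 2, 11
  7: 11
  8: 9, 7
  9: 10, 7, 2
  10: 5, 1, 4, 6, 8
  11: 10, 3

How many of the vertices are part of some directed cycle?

9

A vertex is on a directed cycle iff it belongs to a strongly connected component of size ≥ 2 (or has a self-loop).
The vertices on cycles are {1, 2, 3, 6, 7, 8, 9, 10, 11} — 9 in total.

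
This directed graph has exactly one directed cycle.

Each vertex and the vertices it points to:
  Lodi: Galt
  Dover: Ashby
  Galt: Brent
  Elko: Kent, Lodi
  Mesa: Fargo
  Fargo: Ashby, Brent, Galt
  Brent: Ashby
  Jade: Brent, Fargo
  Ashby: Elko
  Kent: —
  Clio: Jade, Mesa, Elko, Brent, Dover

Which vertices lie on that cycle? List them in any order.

Elko, Galt, Lodi, Ashby, Brent

DFS with gray/black marking from Elko:
Elko gray
  Kent gray
  Kent black
  Lodi gray
    Galt gray
      Brent gray
        Ashby gray
          Ashby→Elko: Elko is gray → back edge
Back edge closes the cycle Elko → Lodi → Galt → Brent → Ashby → Elko; its vertices are {Elko, Galt, Lodi, Ashby, Brent}.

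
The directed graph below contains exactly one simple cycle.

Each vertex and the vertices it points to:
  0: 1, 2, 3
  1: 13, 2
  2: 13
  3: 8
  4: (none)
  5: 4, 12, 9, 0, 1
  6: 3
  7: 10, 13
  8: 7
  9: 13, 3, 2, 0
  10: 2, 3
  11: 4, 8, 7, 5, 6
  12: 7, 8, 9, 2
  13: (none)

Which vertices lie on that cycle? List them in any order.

3, 7, 8, 10

DFS with gray/black marking from 8:
8 gray
  7 gray
    10 gray
      2 gray
        13 gray
        13 black
      2 black
      3 gray
        3→8: 8 is gray → back edge
Back edge closes the cycle 8 → 7 → 10 → 3 → 8; its vertices are {3, 7, 8, 10}.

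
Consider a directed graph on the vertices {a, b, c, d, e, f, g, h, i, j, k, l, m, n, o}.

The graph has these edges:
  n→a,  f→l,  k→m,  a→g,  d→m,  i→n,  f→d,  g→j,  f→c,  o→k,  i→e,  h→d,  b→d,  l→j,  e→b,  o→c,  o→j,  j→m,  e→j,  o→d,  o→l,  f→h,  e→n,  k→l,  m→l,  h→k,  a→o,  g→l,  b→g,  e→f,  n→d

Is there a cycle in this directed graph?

DFS with white/gray/black marking, starting from m:
m gray
  l gray
    j gray
      j→m: m is gray → back edge
Back edge found, so a cycle exists: m → l → j → m.

Yes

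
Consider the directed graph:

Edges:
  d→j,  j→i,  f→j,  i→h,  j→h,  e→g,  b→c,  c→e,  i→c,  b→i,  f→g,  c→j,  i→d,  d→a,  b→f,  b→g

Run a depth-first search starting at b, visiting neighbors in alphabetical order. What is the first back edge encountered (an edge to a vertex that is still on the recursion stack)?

i→c

DFS from b (visiting neighbors in alphabetical order); mark gray on enter, black on exit:
b gray
  c gray
    e gray
      g gray
      g black
    e black
    j gray
      h gray
      h black
      i gray
        i→c: c is gray → back edge
First back edge: i → c.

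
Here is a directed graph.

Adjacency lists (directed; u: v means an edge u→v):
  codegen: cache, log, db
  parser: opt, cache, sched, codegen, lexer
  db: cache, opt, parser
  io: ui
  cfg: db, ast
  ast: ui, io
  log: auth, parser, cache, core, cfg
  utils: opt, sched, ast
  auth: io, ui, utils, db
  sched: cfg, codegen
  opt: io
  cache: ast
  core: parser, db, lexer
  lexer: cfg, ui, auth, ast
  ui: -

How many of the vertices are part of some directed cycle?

10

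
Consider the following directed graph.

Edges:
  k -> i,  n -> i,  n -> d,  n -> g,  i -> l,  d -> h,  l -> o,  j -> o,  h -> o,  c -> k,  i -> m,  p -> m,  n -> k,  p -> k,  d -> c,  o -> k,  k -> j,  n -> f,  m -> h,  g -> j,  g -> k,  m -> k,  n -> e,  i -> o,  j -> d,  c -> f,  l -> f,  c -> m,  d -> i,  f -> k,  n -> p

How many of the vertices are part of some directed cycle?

A vertex is on a directed cycle iff it belongs to a strongly connected component of size ≥ 2 (or has a self-loop).
The vertices on cycles are {c, d, f, h, i, j, k, l, m, o} — 10 in total.

10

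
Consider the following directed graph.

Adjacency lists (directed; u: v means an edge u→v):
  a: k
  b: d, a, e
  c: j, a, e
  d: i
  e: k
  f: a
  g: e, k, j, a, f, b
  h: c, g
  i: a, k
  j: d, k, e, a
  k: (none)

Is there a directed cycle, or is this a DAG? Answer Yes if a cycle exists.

No

DFS with white/gray/black marking, starting from c:
c gray
  j gray
    d gray
      i gray
        a gray
          k gray
          k black
        a black
        i→k: k black — skip
      i black
    d black
    j→k: k black — skip
    e gray
      e→k: k black — skip
    e black
    j→a: a black — skip
  j black
  c→a: a black — skip
  c→e: e black — skip
c black
b gray
  b→d: d black — skip
  b→a: a black — skip
  b→e: e black — skip
b black
f gray
  f→a: a black — skip
f black
g gray
  g→e: e black — skip
  g→k: k black — skip
  g→j: j black — skip
  g→a: a black — skip
  g→f: f black — skip
  g→b: b black — skip
g black
h gray
  h→c: c black — skip
  h→g: g black — skip
h black
Every edge goes to a white or black vertex — no back edge, so the graph is acyclic.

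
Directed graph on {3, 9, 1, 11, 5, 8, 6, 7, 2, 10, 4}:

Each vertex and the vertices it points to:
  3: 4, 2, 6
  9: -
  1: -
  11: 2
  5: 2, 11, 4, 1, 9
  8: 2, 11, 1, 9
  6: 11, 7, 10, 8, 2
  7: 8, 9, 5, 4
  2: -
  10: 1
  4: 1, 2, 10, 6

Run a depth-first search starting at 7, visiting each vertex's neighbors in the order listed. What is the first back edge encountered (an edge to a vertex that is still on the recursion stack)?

6→7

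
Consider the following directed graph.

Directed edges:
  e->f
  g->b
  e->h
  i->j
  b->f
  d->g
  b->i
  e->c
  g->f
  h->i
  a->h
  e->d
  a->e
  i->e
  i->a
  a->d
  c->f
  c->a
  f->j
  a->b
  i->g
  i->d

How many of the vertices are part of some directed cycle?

A vertex is on a directed cycle iff it belongs to a strongly connected component of size ≥ 2 (or has a self-loop).
The vertices on cycles are {a, b, c, d, e, g, h, i} — 8 in total.

8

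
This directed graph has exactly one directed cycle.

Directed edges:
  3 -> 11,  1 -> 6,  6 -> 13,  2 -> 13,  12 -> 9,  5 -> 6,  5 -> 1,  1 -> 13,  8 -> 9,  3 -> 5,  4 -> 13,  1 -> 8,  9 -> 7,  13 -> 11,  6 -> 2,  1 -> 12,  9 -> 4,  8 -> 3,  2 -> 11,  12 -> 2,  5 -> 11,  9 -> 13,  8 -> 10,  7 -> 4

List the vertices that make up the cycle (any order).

1, 3, 5, 8

DFS with gray/black marking from 3:
3 gray
  11 gray
  11 black
  5 gray
    6 gray
      13 gray
        13→11: 11 black — skip
      13 black
      2 gray
        2→13: 13 black — skip
        2→11: 11 black — skip
      2 black
    6 black
    5→11: 11 black — skip
    1 gray
      1→13: 13 black — skip
      12 gray
        9 gray
          7 gray
            4 gray
              4→13: 13 black — skip
            4 black
          7 black
          9→13: 13 black — skip
          9→4: 4 black — skip
        9 black
        12→2: 2 black — skip
      12 black
      1→6: 6 black — skip
      8 gray
        10 gray
        10 black
        8→9: 9 black — skip
        8→3: 3 is gray → back edge
Back edge closes the cycle 3 → 5 → 1 → 8 → 3; its vertices are {1, 3, 5, 8}.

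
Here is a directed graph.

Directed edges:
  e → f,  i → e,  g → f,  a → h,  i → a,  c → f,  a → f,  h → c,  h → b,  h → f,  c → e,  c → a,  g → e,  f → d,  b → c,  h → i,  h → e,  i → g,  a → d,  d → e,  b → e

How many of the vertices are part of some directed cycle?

8

A vertex is on a directed cycle iff it belongs to a strongly connected component of size ≥ 2 (or has a self-loop).
The vertices on cycles are {a, b, c, d, e, f, h, i} — 8 in total.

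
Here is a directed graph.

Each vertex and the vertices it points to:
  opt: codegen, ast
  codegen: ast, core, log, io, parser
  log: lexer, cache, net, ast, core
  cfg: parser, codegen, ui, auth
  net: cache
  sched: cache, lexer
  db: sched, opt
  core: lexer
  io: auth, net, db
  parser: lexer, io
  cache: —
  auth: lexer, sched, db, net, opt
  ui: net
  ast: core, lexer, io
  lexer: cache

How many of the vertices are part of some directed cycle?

8

A vertex is on a directed cycle iff it belongs to a strongly connected component of size ≥ 2 (or has a self-loop).
The vertices on cycles are {db, io, ast, log, opt, auth, parser, codegen} — 8 in total.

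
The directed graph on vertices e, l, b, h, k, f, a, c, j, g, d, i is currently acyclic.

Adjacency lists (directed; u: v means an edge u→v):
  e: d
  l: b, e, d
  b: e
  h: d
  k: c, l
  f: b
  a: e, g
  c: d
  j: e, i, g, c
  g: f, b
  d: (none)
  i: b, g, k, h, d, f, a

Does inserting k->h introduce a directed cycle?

Adding k→h creates a cycle iff h can already reach k.
Explore from h: no path reaches k. The graph stays acyclic.

No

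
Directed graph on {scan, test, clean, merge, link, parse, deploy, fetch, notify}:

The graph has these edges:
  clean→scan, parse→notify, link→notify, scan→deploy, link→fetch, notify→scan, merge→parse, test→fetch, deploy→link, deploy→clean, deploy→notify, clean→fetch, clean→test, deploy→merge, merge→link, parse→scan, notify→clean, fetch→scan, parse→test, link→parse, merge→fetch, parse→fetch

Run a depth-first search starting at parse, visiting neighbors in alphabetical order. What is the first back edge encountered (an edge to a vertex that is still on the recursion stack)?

clean→fetch

DFS from parse (visiting neighbors in alphabetical order); mark gray on enter, black on exit:
parse gray
  fetch gray
    scan gray
      deploy gray
        clean gray
          clean→fetch: fetch is gray → back edge
First back edge: clean → fetch.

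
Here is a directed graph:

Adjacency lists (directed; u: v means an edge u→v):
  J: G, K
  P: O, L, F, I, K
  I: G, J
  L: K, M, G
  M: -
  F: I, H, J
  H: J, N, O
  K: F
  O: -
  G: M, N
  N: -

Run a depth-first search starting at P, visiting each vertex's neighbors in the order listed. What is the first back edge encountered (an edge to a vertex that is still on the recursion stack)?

J->K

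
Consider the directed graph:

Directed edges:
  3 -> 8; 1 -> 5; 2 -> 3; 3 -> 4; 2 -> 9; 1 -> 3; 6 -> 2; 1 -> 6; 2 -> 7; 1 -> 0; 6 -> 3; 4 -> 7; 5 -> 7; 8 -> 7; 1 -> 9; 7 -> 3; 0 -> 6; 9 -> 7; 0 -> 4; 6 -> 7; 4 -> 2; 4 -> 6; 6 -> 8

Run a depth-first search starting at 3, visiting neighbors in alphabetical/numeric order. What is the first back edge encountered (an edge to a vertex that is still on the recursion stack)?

DFS from 3 (visiting neighbors in alphabetical/numeric order); mark gray on enter, black on exit:
3 gray
  4 gray
    2 gray
      2→3: 3 is gray → back edge
First back edge: 2 → 3.

2->3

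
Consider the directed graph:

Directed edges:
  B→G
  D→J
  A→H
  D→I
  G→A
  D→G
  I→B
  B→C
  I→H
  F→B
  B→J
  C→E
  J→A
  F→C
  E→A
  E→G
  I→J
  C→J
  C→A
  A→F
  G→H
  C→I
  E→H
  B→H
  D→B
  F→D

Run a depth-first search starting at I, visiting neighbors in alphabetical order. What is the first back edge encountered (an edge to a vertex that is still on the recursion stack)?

DFS from I (visiting neighbors in alphabetical order); mark gray on enter, black on exit:
I gray
  B gray
    C gray
      A gray
        F gray
          F→B: B is gray → back edge
First back edge: F → B.

F->B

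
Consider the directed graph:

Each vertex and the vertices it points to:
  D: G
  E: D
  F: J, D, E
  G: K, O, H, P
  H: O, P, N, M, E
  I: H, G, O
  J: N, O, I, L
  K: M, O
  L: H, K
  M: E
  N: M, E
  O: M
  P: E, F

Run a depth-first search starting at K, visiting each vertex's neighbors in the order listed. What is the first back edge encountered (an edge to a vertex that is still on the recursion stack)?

DFS from K (visiting each vertex's neighbors in the order listed); mark gray on enter, black on exit:
K gray
  M gray
    E gray
      D gray
        G gray
          G→K: K is gray → back edge
First back edge: G → K.

G→K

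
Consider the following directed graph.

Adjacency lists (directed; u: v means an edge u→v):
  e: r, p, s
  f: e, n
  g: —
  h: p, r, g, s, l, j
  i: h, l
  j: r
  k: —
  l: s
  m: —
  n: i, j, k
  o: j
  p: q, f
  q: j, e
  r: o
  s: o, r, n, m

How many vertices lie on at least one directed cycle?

12

A vertex is on a directed cycle iff it belongs to a strongly connected component of size ≥ 2 (or has a self-loop).
The vertices on cycles are {e, f, h, i, j, l, n, o, p, q, r, s} — 12 in total.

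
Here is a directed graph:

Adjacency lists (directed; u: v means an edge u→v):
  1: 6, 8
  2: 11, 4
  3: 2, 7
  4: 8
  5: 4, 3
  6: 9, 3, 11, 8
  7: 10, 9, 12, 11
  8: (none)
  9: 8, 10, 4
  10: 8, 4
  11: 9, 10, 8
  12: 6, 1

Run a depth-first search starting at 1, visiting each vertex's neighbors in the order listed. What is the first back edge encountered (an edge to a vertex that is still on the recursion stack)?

12->6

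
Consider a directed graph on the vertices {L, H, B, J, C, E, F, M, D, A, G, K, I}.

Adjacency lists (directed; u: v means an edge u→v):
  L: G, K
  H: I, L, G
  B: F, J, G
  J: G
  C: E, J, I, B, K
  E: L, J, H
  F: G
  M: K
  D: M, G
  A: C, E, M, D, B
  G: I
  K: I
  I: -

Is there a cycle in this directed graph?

No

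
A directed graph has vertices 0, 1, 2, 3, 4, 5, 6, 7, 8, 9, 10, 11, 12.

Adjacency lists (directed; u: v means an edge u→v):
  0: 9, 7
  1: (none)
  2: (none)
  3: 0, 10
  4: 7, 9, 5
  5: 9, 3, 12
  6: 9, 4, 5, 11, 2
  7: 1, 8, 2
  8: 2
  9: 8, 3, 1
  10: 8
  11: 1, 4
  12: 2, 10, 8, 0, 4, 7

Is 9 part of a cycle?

9 is on a cycle iff 9 can reach itself via ≥1 edge.
9 → 3 → 0 → 9 — yes.

Yes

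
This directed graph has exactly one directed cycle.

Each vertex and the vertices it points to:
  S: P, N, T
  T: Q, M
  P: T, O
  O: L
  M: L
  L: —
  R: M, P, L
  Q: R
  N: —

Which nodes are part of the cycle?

P, Q, R, T

DFS with gray/black marking from T:
T gray
  Q gray
    R gray
      M gray
        L gray
        L black
      M black
      P gray
        P→T: T is gray → back edge
Back edge closes the cycle T → Q → R → P → T; its vertices are {P, Q, R, T}.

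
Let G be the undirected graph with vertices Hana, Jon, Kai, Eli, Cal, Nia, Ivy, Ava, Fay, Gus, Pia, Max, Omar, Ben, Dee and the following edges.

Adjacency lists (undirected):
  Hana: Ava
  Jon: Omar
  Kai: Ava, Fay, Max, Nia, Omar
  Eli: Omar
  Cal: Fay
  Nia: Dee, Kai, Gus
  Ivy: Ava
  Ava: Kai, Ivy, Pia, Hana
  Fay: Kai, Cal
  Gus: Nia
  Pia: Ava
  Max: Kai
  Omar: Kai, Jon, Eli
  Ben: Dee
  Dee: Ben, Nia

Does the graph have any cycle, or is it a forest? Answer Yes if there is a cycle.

DFS, tracking each vertex's parent; an edge to a visited non-parent vertex closes a cycle.
Start from Ben:
visit Ben (parent –)
  visit Dee (parent Ben)
    Dee–Ben: parent, skip
    visit Nia (parent Dee)
      Nia–Dee: parent, skip
      visit Kai (parent Nia)
        visit Ava (parent Kai)
          Ava–Kai: parent, skip
          visit Ivy (parent Ava)
            Ivy–Ava: parent, skip
          visit Pia (parent Ava)
            Pia–Ava: parent, skip
          visit Hana (parent Ava)
            Hana–Ava: parent, skip
        visit Fay (parent Kai)
          Fay–Kai: parent, skip
          visit Cal (parent Fay)
            Cal–Fay: parent, skip
        visit Max (parent Kai)
          Max–Kai: parent, skip
        Kai–Nia: parent, skip
        visit Omar (parent Kai)
          Omar–Kai: parent, skip
          visit Jon (parent Omar)
            Jon–Omar: parent, skip
          visit Eli (parent Omar)
            Eli–Omar: parent, skip
      visit Gus (parent Nia)
        Gus–Nia: parent, skip
No non-parent visited neighbor found — the graph is a forest.

No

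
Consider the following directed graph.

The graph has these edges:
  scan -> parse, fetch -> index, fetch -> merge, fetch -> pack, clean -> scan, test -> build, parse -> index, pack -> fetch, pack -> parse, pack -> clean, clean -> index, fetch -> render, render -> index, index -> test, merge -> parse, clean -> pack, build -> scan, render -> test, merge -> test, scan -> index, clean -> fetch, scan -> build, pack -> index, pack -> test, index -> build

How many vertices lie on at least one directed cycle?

8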